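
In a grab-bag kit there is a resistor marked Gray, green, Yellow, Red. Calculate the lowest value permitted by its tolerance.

Grey → 8 (first significant figure)
Green → 5 (second significant figure)
Yellow → ×10^4 multiplier
Red → ±2% tolerance
85 × 10000 = 850000 Ω
Lowest = 850000 × (1 − 2/100) = 833000 Ω.

833000 Ω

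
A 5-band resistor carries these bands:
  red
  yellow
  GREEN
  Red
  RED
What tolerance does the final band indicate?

±2%

The last band, red, is the tolerance band.
Red corresponds to ±2%.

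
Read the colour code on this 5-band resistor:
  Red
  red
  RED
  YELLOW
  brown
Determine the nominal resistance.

Red → 2 (first significant figure)
Red → 2 (second significant figure)
Red → 2 (third significant figure)
Yellow → ×10^4 multiplier
222 × 10000 = 2220000 Ω

2220000 Ω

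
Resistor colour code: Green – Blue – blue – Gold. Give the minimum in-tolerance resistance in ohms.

Green → 5 (first significant figure)
Blue → 6 (second significant figure)
Blue → ×10^6 multiplier
Gold → ±5% tolerance
56 × 1000000 = 56000000 Ω
Minimum = 56000000 × (1 − 5/100) = 53200000 Ω.

53200000 Ω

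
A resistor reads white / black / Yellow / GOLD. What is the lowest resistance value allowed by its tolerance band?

855000 Ω

White → 9 (first significant figure)
Black → 0 (second significant figure)
Yellow → ×10^4 multiplier
Gold → ±5% tolerance
90 × 10000 = 900000 Ω
Lowest = 900000 × (1 − 5/100) = 855000 Ω.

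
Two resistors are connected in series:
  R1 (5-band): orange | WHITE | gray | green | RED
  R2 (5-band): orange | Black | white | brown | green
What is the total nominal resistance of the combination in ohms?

R1: orange, white, grey → 398; green ×10^5 → 39800000 Ω.
R2: orange, black, white → 309; brown ×10 → 3090 Ω.
Series: 39800000 + 3090 = 39803090 Ω.

39803090 Ω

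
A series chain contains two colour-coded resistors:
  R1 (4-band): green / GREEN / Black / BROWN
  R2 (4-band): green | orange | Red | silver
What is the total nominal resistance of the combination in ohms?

5355 Ω

R1: green, green → 55; black ×1 → 55 Ω.
R2: green, orange → 53; red ×10^2 → 5300 Ω.
Series: 55 + 5300 = 5355 Ω.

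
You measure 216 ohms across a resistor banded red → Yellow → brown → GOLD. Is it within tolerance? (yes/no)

no

Red → 2 (first significant figure)
Yellow → 4 (second significant figure)
Brown → ×10 multiplier
Gold → ±5% tolerance
24 × 10 = 240 Ω
Allowed range: 228 Ω to 252 Ω.
216 ohms lies outside that range.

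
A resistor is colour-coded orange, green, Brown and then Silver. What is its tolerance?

The last band, silver, is the tolerance band.
Silver corresponds to ±10%.

±10%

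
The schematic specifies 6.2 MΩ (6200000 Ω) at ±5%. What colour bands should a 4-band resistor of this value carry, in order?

6200000 Ω = 62 × 10^5.
6 → blue
2 → red
Multiplier 10^5 → green.
±5% tolerance → gold.

blue, red, green, gold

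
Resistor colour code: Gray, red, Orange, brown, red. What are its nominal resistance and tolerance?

8230 Ω ±2%

Grey → 8 (first significant figure)
Red → 2 (second significant figure)
Orange → 3 (third significant figure)
Brown → ×10 multiplier
Red → ±2% tolerance
823 × 10 = 8230 Ω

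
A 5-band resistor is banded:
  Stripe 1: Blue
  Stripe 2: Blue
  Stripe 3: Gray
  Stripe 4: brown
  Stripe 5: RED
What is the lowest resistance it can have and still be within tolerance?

Blue → 6 (first significant figure)
Blue → 6 (second significant figure)
Grey → 8 (third significant figure)
Brown → ×10 multiplier
Red → ±2% tolerance
668 × 10 = 6680 Ω
Lowest = 6680 × (1 − 2/100) = 6546.4 Ω.

6546.4 Ω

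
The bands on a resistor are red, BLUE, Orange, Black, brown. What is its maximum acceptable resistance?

Red → 2 (first significant figure)
Blue → 6 (second significant figure)
Orange → 3 (third significant figure)
Black → ×1 multiplier
Brown → ±1% tolerance
263 × 1 = 263 Ω
Maximum = 263 × (1 + 1/100) = 265.63 Ω.

265.63 Ω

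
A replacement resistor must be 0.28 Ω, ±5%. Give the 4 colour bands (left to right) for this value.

red, grey, silver, gold

0.28 Ω = 28 × 10^-2.
2 → red
8 → grey
Multiplier 10^-2 → silver.
±5% tolerance → gold.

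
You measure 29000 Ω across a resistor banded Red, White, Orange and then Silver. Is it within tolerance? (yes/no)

Red → 2 (first significant figure)
White → 9 (second significant figure)
Orange → ×10^3 multiplier
Silver → ±10% tolerance
29 × 1000 = 29000 Ω
Allowed range: 26100 Ω to 31900 Ω.
29000 Ω lies inside that range.

yes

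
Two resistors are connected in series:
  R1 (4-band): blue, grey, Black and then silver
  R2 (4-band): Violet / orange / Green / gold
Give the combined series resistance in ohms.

R1: blue, grey → 68; black ×1 → 68 Ω.
R2: violet, orange → 73; green ×10^5 → 7300000 Ω.
Series: 68 + 7300000 = 7300068 Ω.

7300068 Ω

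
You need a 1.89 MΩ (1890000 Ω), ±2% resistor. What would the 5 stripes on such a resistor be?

1890000 Ω = 189 × 10^4.
1 → brown
8 → grey
9 → white
Multiplier 10^4 → yellow.
±2% tolerance → red.

brown, grey, white, yellow, red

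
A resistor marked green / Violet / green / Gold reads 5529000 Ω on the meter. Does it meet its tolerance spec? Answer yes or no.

Green → 5 (first significant figure)
Violet → 7 (second significant figure)
Green → ×10^5 multiplier
Gold → ±5% tolerance
57 × 100000 = 5700000 Ω
Allowed range: 5415000 Ω to 5985000 Ω.
5529000 Ω lies inside that range.

yes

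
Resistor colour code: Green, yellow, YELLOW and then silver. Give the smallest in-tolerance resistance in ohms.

Green → 5 (first significant figure)
Yellow → 4 (second significant figure)
Yellow → ×10^4 multiplier
Silver → ±10% tolerance
54 × 10000 = 540000 Ω
Smallest = 540000 × (1 − 10/100) = 486000 Ω.

486000 Ω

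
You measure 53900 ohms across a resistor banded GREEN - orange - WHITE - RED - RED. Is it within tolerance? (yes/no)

Green → 5 (first significant figure)
Orange → 3 (second significant figure)
White → 9 (third significant figure)
Red → ×10^2 multiplier
Red → ±2% tolerance
539 × 100 = 53900 Ω
Allowed range: 52822 Ω to 54978 Ω.
53900 ohms lies inside that range.

yes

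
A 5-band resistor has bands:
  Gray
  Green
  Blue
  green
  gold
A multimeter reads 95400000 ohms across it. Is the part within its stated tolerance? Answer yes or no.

Grey → 8 (first significant figure)
Green → 5 (second significant figure)
Blue → 6 (third significant figure)
Green → ×10^5 multiplier
Gold → ±5% tolerance
856 × 100000 = 85600000 Ω
Allowed range: 81320000 Ω to 89880000 Ω.
95400000 ohms lies outside that range.

no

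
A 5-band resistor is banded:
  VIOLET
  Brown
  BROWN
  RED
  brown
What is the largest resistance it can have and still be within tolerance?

71811 Ω

Violet → 7 (first significant figure)
Brown → 1 (second significant figure)
Brown → 1 (third significant figure)
Red → ×10^2 multiplier
Brown → ±1% tolerance
711 × 100 = 71100 Ω
Largest = 71100 × (1 + 1/100) = 71811 Ω.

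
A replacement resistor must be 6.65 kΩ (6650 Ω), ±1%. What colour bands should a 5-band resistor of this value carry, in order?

6650 Ω = 665 × 10^1.
6 → blue
6 → blue
5 → green
Multiplier 10^1 → brown.
±1% tolerance → brown.

blue, blue, green, brown, brown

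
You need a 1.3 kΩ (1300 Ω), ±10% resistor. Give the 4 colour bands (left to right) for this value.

brown, orange, red, silver

1300 Ω = 13 × 10^2.
1 → brown
3 → orange
Multiplier 10^2 → red.
±10% tolerance → silver.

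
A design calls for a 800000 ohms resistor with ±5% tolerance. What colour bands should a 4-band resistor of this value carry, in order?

800000 Ω = 80 × 10^4.
8 → grey
0 → black
Multiplier 10^4 → yellow.
±5% tolerance → gold.

grey, black, yellow, gold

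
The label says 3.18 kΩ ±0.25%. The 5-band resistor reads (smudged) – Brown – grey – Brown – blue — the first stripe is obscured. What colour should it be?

orange

3180 Ω = 318 × 10^1.
The first band gives digit 3 of the significand, and 3 is orange.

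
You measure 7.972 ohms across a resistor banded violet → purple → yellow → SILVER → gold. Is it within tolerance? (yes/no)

Violet → 7 (first significant figure)
Violet → 7 (second significant figure)
Yellow → 4 (third significant figure)
Silver → ×0.01 multiplier
Gold → ±5% tolerance
774 × 0.01 = 7.74 Ω
Allowed range: 7.353 Ω to 8.127 Ω.
7.972 ohms lies inside that range.

yes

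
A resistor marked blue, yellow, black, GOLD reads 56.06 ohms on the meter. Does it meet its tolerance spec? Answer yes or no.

Blue → 6 (first significant figure)
Yellow → 4 (second significant figure)
Black → ×1 multiplier
Gold → ±5% tolerance
64 × 1 = 64 Ω
Allowed range: 60.8 Ω to 67.2 Ω.
56.06 ohms lies outside that range.

no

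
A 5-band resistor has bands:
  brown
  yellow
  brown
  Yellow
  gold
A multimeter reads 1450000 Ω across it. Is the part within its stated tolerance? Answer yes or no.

Brown → 1 (first significant figure)
Yellow → 4 (second significant figure)
Brown → 1 (third significant figure)
Yellow → ×10^4 multiplier
Gold → ±5% tolerance
141 × 10000 = 1410000 Ω
Allowed range: 1339500 Ω to 1480500 Ω.
1450000 Ω lies inside that range.

yes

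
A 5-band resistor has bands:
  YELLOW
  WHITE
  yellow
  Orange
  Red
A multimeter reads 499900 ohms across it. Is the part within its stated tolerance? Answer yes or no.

yes

Yellow → 4 (first significant figure)
White → 9 (second significant figure)
Yellow → 4 (third significant figure)
Orange → ×10^3 multiplier
Red → ±2% tolerance
494 × 1000 = 494000 Ω
Allowed range: 484120 Ω to 503880 Ω.
499900 ohms lies inside that range.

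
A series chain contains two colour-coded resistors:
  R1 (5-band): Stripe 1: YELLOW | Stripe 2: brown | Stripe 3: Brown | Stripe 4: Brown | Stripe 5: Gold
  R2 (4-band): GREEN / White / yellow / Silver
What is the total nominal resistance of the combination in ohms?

R1: yellow, brown, brown → 411; brown ×10 → 4110 Ω.
R2: green, white → 59; yellow ×10^4 → 590000 Ω.
Series: 4110 + 590000 = 594110 Ω.

594110 Ω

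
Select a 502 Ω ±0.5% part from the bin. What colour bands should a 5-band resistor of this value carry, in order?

green, black, red, black, green

502 Ω = 502 × 10^0.
5 → green
0 → black
2 → red
Multiplier 10^0 → black.
±0.5% tolerance → green.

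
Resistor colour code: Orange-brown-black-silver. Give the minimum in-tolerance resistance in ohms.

27.9 Ω

Orange → 3 (first significant figure)
Brown → 1 (second significant figure)
Black → ×1 multiplier
Silver → ±10% tolerance
31 × 1 = 31 Ω
Minimum = 31 × (1 − 10/100) = 27.9 Ω.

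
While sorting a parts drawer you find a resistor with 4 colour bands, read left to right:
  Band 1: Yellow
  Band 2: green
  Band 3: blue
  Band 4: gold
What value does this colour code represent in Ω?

Yellow → 4 (first significant figure)
Green → 5 (second significant figure)
Blue → ×10^6 multiplier
45 × 1000000 = 45000000 Ω

45000000 Ω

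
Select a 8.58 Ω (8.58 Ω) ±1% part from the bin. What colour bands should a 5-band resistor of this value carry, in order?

8.58 Ω = 858 × 10^-2.
8 → grey
5 → green
8 → grey
Multiplier 10^-2 → silver.
±1% tolerance → brown.

grey, green, grey, silver, brown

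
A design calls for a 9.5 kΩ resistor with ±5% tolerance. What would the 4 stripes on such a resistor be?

white, green, red, gold

9500 Ω = 95 × 10^2.
9 → white
5 → green
Multiplier 10^2 → red.
±5% tolerance → gold.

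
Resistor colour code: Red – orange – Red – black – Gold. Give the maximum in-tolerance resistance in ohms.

Red → 2 (first significant figure)
Orange → 3 (second significant figure)
Red → 2 (third significant figure)
Black → ×1 multiplier
Gold → ±5% tolerance
232 × 1 = 232 Ω
Maximum = 232 × (1 + 5/100) = 243.6 Ω.

243.6 Ω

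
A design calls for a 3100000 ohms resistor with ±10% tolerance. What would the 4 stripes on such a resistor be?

3100000 Ω = 31 × 10^5.
3 → orange
1 → brown
Multiplier 10^5 → green.
±10% tolerance → silver.

orange, brown, green, silver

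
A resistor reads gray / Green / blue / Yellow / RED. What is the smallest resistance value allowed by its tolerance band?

Grey → 8 (first significant figure)
Green → 5 (second significant figure)
Blue → 6 (third significant figure)
Yellow → ×10^4 multiplier
Red → ±2% tolerance
856 × 10000 = 8560000 Ω
Smallest = 8560000 × (1 − 2/100) = 8388800 Ω.

8388800 Ω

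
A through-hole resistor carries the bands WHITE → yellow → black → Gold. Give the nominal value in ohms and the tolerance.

94 Ω ±5%

White → 9 (first significant figure)
Yellow → 4 (second significant figure)
Black → ×1 multiplier
Gold → ±5% tolerance
94 × 1 = 94 Ω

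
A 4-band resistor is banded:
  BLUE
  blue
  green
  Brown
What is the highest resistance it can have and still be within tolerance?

6666000 Ω

Blue → 6 (first significant figure)
Blue → 6 (second significant figure)
Green → ×10^5 multiplier
Brown → ±1% tolerance
66 × 100000 = 6600000 Ω
Highest = 6600000 × (1 + 1/100) = 6666000 Ω.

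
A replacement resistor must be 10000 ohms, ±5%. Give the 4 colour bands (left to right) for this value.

10000 Ω = 10 × 10^3.
1 → brown
0 → black
Multiplier 10^3 → orange.
±5% tolerance → gold.

brown, black, orange, gold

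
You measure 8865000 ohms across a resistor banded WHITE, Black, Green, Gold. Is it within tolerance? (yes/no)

yes

White → 9 (first significant figure)
Black → 0 (second significant figure)
Green → ×10^5 multiplier
Gold → ±5% tolerance
90 × 100000 = 9000000 Ω
Allowed range: 8550000 Ω to 9450000 Ω.
8865000 ohms lies inside that range.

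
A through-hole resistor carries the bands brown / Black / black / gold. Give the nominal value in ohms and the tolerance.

Brown → 1 (first significant figure)
Black → 0 (second significant figure)
Black → ×1 multiplier
Gold → ±5% tolerance
10 × 1 = 10 Ω

10 Ω ±5%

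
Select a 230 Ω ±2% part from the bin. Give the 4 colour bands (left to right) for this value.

230 Ω = 23 × 10^1.
2 → red
3 → orange
Multiplier 10^1 → brown.
±2% tolerance → red.

red, orange, brown, red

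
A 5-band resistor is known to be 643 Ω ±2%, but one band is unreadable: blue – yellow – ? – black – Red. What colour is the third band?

orange

643 Ω = 643 × 10^0.
The third band gives digit 3 of the significand, and 3 is orange.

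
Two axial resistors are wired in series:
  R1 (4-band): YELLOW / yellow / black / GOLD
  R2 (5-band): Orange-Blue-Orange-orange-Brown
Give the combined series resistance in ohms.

363044 Ω

R1: yellow, yellow → 44; black ×1 → 44 Ω.
R2: orange, blue, orange → 363; orange ×10^3 → 363000 Ω.
Series: 44 + 363000 = 363044 Ω.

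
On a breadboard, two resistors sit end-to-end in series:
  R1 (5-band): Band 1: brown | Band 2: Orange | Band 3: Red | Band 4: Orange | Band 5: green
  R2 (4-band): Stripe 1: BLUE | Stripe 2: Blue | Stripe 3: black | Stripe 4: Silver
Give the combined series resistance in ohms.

132066 Ω

R1: brown, orange, red → 132; orange ×10^3 → 132000 Ω.
R2: blue, blue → 66; black ×1 → 66 Ω.
Series: 132000 + 66 = 132066 Ω.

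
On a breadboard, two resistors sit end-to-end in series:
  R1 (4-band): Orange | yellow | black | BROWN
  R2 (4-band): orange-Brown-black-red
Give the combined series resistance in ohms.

R1: orange, yellow → 34; black ×1 → 34 Ω.
R2: orange, brown → 31; black ×1 → 31 Ω.
Series: 34 + 31 = 65 Ω.

65 Ω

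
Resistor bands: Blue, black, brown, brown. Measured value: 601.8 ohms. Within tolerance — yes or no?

Blue → 6 (first significant figure)
Black → 0 (second significant figure)
Brown → ×10 multiplier
Brown → ±1% tolerance
60 × 10 = 600 Ω
Allowed range: 594 Ω to 606 Ω.
601.8 ohms lies inside that range.

yes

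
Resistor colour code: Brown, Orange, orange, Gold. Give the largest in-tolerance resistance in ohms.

13650 Ω

Brown → 1 (first significant figure)
Orange → 3 (second significant figure)
Orange → ×10^3 multiplier
Gold → ±5% tolerance
13 × 1000 = 13000 Ω
Largest = 13000 × (1 + 5/100) = 13650 Ω.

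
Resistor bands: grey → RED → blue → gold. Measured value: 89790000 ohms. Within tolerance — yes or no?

Grey → 8 (first significant figure)
Red → 2 (second significant figure)
Blue → ×10^6 multiplier
Gold → ±5% tolerance
82 × 1000000 = 82000000 Ω
Allowed range: 77900000 Ω to 86100000 Ω.
89790000 ohms lies outside that range.

no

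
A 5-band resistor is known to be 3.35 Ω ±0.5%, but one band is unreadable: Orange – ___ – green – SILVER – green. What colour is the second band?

orange

3.35 Ω = 335 × 10^-2.
The second band gives digit 3 of the significand, and 3 is orange.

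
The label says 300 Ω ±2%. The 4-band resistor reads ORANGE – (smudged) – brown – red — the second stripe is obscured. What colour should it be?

300 Ω = 30 × 10^1.
The second band gives digit 0 of the significand, and 0 is black.

black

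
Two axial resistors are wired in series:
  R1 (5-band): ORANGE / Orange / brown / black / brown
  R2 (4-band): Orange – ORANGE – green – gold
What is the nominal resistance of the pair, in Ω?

3300331 Ω

R1: orange, orange, brown → 331; black ×1 → 331 Ω.
R2: orange, orange → 33; green ×10^5 → 3300000 Ω.
Series: 331 + 3300000 = 3300331 Ω.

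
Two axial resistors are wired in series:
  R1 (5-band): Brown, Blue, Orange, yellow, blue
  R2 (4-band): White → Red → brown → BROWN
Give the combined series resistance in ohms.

1630920 Ω

R1: brown, blue, orange → 163; yellow ×10^4 → 1630000 Ω.
R2: white, red → 92; brown ×10 → 920 Ω.
Series: 1630000 + 920 = 1630920 Ω.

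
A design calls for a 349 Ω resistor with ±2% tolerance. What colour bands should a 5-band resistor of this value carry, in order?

349 Ω = 349 × 10^0.
3 → orange
4 → yellow
9 → white
Multiplier 10^0 → black.
±2% tolerance → red.

orange, yellow, white, black, red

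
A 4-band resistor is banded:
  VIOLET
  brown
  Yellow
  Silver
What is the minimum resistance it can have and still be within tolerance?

639000 Ω

Violet → 7 (first significant figure)
Brown → 1 (second significant figure)
Yellow → ×10^4 multiplier
Silver → ±10% tolerance
71 × 10000 = 710000 Ω
Minimum = 710000 × (1 − 10/100) = 639000 Ω.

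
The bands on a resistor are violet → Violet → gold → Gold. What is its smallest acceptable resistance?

Violet → 7 (first significant figure)
Violet → 7 (second significant figure)
Gold → ×0.1 multiplier
Gold → ±5% tolerance
77 × 0.1 = 7.7 Ω
Smallest = 7.7 × (1 − 5/100) = 7.315 Ω.

7.315 Ω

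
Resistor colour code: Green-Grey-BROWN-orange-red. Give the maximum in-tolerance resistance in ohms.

Green → 5 (first significant figure)
Grey → 8 (second significant figure)
Brown → 1 (third significant figure)
Orange → ×10^3 multiplier
Red → ±2% tolerance
581 × 1000 = 581000 Ω
Maximum = 581000 × (1 + 2/100) = 592620 Ω.

592620 Ω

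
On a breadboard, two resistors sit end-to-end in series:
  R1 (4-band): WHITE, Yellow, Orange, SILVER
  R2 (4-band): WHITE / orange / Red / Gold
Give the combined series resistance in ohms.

103300 Ω

R1: white, yellow → 94; orange ×10^3 → 94000 Ω.
R2: white, orange → 93; red ×10^2 → 9300 Ω.
Series: 94000 + 9300 = 103300 Ω.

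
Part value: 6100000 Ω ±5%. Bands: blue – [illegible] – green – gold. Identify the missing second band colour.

6100000 Ω = 61 × 10^5.
The second band gives digit 1 of the significand, and 1 is brown.

brown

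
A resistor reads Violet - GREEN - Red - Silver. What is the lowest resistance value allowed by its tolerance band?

6750 Ω

Violet → 7 (first significant figure)
Green → 5 (second significant figure)
Red → ×10^2 multiplier
Silver → ±10% tolerance
75 × 100 = 7500 Ω
Lowest = 7500 × (1 − 10/100) = 6750 Ω.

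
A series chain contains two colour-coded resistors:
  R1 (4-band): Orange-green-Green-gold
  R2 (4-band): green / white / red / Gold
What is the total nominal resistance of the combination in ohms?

3505900 Ω

R1: orange, green → 35; green ×10^5 → 3500000 Ω.
R2: green, white → 59; red ×10^2 → 5900 Ω.
Series: 3500000 + 5900 = 3505900 Ω.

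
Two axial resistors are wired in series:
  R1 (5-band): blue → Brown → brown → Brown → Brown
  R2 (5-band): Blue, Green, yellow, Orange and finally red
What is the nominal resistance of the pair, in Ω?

660110 Ω

R1: blue, brown, brown → 611; brown ×10 → 6110 Ω.
R2: blue, green, yellow → 654; orange ×10^3 → 654000 Ω.
Series: 6110 + 654000 = 660110 Ω.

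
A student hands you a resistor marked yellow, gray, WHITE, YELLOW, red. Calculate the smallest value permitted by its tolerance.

4792200 Ω

Yellow → 4 (first significant figure)
Grey → 8 (second significant figure)
White → 9 (third significant figure)
Yellow → ×10^4 multiplier
Red → ±2% tolerance
489 × 10000 = 4890000 Ω
Smallest = 4890000 × (1 − 2/100) = 4792200 Ω.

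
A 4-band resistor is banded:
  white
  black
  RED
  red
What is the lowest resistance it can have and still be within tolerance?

8820 Ω

White → 9 (first significant figure)
Black → 0 (second significant figure)
Red → ×10^2 multiplier
Red → ±2% tolerance
90 × 100 = 9000 Ω
Lowest = 9000 × (1 − 2/100) = 8820 Ω.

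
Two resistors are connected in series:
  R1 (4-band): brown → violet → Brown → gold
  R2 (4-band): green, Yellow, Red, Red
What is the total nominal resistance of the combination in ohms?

R1: brown, violet → 17; brown ×10 → 170 Ω.
R2: green, yellow → 54; red ×10^2 → 5400 Ω.
Series: 170 + 5400 = 5570 Ω.

5570 Ω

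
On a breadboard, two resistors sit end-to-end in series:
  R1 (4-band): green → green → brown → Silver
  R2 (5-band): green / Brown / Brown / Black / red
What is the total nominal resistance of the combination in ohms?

1061 Ω

R1: green, green → 55; brown ×10 → 550 Ω.
R2: green, brown, brown → 511; black ×1 → 511 Ω.
Series: 550 + 511 = 1061 Ω.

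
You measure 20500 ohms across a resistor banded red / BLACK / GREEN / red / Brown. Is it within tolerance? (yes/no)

yes

Red → 2 (first significant figure)
Black → 0 (second significant figure)
Green → 5 (third significant figure)
Red → ×10^2 multiplier
Brown → ±1% tolerance
205 × 100 = 20500 Ω
Allowed range: 20295 Ω to 20705 Ω.
20500 ohms lies inside that range.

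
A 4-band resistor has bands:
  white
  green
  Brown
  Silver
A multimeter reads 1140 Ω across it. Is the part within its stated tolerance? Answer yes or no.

White → 9 (first significant figure)
Green → 5 (second significant figure)
Brown → ×10 multiplier
Silver → ±10% tolerance
95 × 10 = 950 Ω
Allowed range: 855 Ω to 1045 Ω.
1140 Ω lies outside that range.

no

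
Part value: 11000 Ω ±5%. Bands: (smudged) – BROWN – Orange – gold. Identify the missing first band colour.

11000 Ω = 11 × 10^3.
The first band gives digit 1 of the significand, and 1 is brown.

brown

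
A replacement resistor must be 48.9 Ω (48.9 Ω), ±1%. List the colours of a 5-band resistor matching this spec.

yellow, grey, white, gold, brown

48.9 Ω = 489 × 10^-1.
4 → yellow
8 → grey
9 → white
Multiplier 10^-1 → gold.
±1% tolerance → brown.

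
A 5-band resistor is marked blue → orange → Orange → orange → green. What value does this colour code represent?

633000 Ω

Blue → 6 (first significant figure)
Orange → 3 (second significant figure)
Orange → 3 (third significant figure)
Orange → ×10^3 multiplier
633 × 1000 = 633000 Ω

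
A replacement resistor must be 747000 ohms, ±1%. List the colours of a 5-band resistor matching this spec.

747000 Ω = 747 × 10^3.
7 → violet
4 → yellow
7 → violet
Multiplier 10^3 → orange.
±1% tolerance → brown.

violet, yellow, violet, orange, brown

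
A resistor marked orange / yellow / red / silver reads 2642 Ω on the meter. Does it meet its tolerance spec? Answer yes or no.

no

Orange → 3 (first significant figure)
Yellow → 4 (second significant figure)
Red → ×10^2 multiplier
Silver → ±10% tolerance
34 × 100 = 3400 Ω
Allowed range: 3060 Ω to 3740 Ω.
2642 Ω lies outside that range.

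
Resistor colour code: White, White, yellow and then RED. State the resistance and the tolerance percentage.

White → 9 (first significant figure)
White → 9 (second significant figure)
Yellow → ×10^4 multiplier
Red → ±2% tolerance
99 × 10000 = 990000 Ω

990000 Ω ±2%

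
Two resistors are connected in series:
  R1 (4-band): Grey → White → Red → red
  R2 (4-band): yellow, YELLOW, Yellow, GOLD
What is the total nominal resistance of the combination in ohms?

448900 Ω

R1: grey, white → 89; red ×10^2 → 8900 Ω.
R2: yellow, yellow → 44; yellow ×10^4 → 440000 Ω.
Series: 8900 + 440000 = 448900 Ω.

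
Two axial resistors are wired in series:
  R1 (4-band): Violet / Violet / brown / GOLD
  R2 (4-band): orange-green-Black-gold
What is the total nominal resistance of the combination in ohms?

R1: violet, violet → 77; brown ×10 → 770 Ω.
R2: orange, green → 35; black ×1 → 35 Ω.
Series: 770 + 35 = 805 Ω.

805 Ω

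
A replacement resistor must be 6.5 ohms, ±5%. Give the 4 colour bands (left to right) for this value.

blue, green, gold, gold

6.5 Ω = 65 × 10^-1.
6 → blue
5 → green
Multiplier 10^-1 → gold.
±5% tolerance → gold.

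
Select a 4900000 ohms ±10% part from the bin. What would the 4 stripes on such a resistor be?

4900000 Ω = 49 × 10^5.
4 → yellow
9 → white
Multiplier 10^5 → green.
±10% tolerance → silver.

yellow, white, green, silver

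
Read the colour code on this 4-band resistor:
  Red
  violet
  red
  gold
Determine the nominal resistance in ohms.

Red → 2 (first significant figure)
Violet → 7 (second significant figure)
Red → ×10^2 multiplier
27 × 100 = 2700 Ω

2700 Ω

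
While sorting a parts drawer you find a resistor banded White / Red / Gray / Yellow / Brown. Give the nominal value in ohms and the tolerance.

White → 9 (first significant figure)
Red → 2 (second significant figure)
Grey → 8 (third significant figure)
Yellow → ×10^4 multiplier
Brown → ±1% tolerance
928 × 10000 = 9280000 Ω

9280000 Ω ±1%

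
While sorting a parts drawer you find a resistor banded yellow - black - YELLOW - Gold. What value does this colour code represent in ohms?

Yellow → 4 (first significant figure)
Black → 0 (second significant figure)
Yellow → ×10^4 multiplier
40 × 10000 = 400000 Ω

400000 Ω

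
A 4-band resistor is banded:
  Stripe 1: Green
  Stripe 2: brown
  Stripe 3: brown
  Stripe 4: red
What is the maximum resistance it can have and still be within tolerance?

520.2 Ω

Green → 5 (first significant figure)
Brown → 1 (second significant figure)
Brown → ×10 multiplier
Red → ±2% tolerance
51 × 10 = 510 Ω
Maximum = 510 × (1 + 2/100) = 520.2 Ω.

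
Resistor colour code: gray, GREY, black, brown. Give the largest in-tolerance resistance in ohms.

Grey → 8 (first significant figure)
Grey → 8 (second significant figure)
Black → ×1 multiplier
Brown → ±1% tolerance
88 × 1 = 88 Ω
Largest = 88 × (1 + 1/100) = 88.88 Ω.

88.88 Ω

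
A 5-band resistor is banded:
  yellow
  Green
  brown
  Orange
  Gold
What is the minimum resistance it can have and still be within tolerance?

428450 Ω

Yellow → 4 (first significant figure)
Green → 5 (second significant figure)
Brown → 1 (third significant figure)
Orange → ×10^3 multiplier
Gold → ±5% tolerance
451 × 1000 = 451000 Ω
Minimum = 451000 × (1 − 5/100) = 428450 Ω.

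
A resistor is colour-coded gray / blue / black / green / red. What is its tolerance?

The last band, red, is the tolerance band.
Red corresponds to ±2%.

±2%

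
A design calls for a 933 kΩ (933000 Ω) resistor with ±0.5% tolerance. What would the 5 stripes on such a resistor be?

933000 Ω = 933 × 10^3.
9 → white
3 → orange
3 → orange
Multiplier 10^3 → orange.
±0.5% tolerance → green.

white, orange, orange, orange, green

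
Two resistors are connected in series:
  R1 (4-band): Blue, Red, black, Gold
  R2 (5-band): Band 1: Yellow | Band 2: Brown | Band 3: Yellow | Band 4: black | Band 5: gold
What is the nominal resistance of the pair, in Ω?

476 Ω

R1: blue, red → 62; black ×1 → 62 Ω.
R2: yellow, brown, yellow → 414; black ×1 → 414 Ω.
Series: 62 + 414 = 476 Ω.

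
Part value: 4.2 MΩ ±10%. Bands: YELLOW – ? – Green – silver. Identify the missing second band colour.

red

4200000 Ω = 42 × 10^5.
The second band gives digit 2 of the significand, and 2 is red.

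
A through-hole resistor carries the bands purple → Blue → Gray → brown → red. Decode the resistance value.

Violet → 7 (first significant figure)
Blue → 6 (second significant figure)
Grey → 8 (third significant figure)
Brown → ×10 multiplier
768 × 10 = 7680 Ω

7680 Ω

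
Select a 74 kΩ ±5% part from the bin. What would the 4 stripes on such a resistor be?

74000 Ω = 74 × 10^3.
7 → violet
4 → yellow
Multiplier 10^3 → orange.
±5% tolerance → gold.

violet, yellow, orange, gold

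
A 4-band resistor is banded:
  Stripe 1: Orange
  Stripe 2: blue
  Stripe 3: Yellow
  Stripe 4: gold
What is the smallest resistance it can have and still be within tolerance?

Orange → 3 (first significant figure)
Blue → 6 (second significant figure)
Yellow → ×10^4 multiplier
Gold → ±5% tolerance
36 × 10000 = 360000 Ω
Smallest = 360000 × (1 − 5/100) = 342000 Ω.

342000 Ω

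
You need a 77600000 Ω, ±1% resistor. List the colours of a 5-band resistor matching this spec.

violet, violet, blue, green, brown

77600000 Ω = 776 × 10^5.
7 → violet
7 → violet
6 → blue
Multiplier 10^5 → green.
±1% tolerance → brown.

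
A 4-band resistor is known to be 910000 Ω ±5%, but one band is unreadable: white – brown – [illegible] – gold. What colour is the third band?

910000 Ω = 91 × 10^4.
The third band is the multiplier, 10^4, which is yellow.

yellow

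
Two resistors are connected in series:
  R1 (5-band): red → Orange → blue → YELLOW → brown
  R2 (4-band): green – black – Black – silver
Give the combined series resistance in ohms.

2360050 Ω

R1: red, orange, blue → 236; yellow ×10^4 → 2360000 Ω.
R2: green, black → 50; black ×1 → 50 Ω.
Series: 2360000 + 50 = 2360050 Ω.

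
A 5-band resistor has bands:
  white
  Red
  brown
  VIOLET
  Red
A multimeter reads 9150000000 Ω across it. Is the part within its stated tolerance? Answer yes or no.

yes

White → 9 (first significant figure)
Red → 2 (second significant figure)
Brown → 1 (third significant figure)
Violet → ×10^7 multiplier
Red → ±2% tolerance
921 × 10000000 = 9210000000 Ω
Allowed range: 9025800000 Ω to 9394200000 Ω.
9150000000 Ω lies inside that range.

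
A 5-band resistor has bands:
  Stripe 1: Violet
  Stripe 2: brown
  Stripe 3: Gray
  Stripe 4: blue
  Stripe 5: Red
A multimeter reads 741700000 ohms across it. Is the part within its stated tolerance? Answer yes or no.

no

Violet → 7 (first significant figure)
Brown → 1 (second significant figure)
Grey → 8 (third significant figure)
Blue → ×10^6 multiplier
Red → ±2% tolerance
718 × 1000000 = 718000000 Ω
Allowed range: 703640000 Ω to 732360000 Ω.
741700000 ohms lies outside that range.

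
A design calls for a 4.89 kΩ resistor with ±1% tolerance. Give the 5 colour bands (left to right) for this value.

4890 Ω = 489 × 10^1.
4 → yellow
8 → grey
9 → white
Multiplier 10^1 → brown.
±1% tolerance → brown.

yellow, grey, white, brown, brown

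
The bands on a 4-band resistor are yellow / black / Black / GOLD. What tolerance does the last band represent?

±5%

The last band, gold, is the tolerance band.
Gold corresponds to ±5%.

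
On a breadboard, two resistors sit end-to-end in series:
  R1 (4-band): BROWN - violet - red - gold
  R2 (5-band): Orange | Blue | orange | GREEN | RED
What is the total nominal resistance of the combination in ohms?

R1: brown, violet → 17; red ×10^2 → 1700 Ω.
R2: orange, blue, orange → 363; green ×10^5 → 36300000 Ω.
Series: 1700 + 36300000 = 36301700 Ω.

36301700 Ω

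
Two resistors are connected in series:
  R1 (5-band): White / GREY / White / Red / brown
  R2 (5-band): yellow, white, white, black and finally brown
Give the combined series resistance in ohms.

99399 Ω

R1: white, grey, white → 989; red ×10^2 → 98900 Ω.
R2: yellow, white, white → 499; black ×1 → 499 Ω.
Series: 98900 + 499 = 99399 Ω.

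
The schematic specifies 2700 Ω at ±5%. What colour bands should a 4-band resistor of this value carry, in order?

2700 Ω = 27 × 10^2.
2 → red
7 → violet
Multiplier 10^2 → red.
±5% tolerance → gold.

red, violet, red, gold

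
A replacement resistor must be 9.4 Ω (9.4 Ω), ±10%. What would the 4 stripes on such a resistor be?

white, yellow, gold, silver

9.4 Ω = 94 × 10^-1.
9 → white
4 → yellow
Multiplier 10^-1 → gold.
±10% tolerance → silver.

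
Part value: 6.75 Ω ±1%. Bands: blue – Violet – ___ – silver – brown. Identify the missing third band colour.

green

6.75 Ω = 675 × 10^-2.
The third band gives digit 5 of the significand, and 5 is green.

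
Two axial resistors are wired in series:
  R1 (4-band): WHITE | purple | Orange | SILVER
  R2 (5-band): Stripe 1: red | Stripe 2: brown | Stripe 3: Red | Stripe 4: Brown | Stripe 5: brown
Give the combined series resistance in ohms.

R1: white, violet → 97; orange ×10^3 → 97000 Ω.
R2: red, brown, red → 212; brown ×10 → 2120 Ω.
Series: 97000 + 2120 = 99120 Ω.

99120 Ω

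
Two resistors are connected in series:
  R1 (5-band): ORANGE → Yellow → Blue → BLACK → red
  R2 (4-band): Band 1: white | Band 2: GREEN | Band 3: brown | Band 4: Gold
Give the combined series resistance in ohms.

R1: orange, yellow, blue → 346; black ×1 → 346 Ω.
R2: white, green → 95; brown ×10 → 950 Ω.
Series: 346 + 950 = 1296 Ω.

1296 Ω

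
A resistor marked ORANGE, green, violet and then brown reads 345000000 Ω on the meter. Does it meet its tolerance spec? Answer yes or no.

no

Orange → 3 (first significant figure)
Green → 5 (second significant figure)
Violet → ×10^7 multiplier
Brown → ±1% tolerance
35 × 10000000 = 350000000 Ω
Allowed range: 346500000 Ω to 353500000 Ω.
345000000 Ω lies outside that range.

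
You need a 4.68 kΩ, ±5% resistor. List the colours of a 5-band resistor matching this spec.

yellow, blue, grey, brown, gold

4680 Ω = 468 × 10^1.
4 → yellow
6 → blue
8 → grey
Multiplier 10^1 → brown.
±5% tolerance → gold.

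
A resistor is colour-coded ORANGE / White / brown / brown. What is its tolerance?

±1%

The last band, brown, is the tolerance band.
Brown corresponds to ±1%.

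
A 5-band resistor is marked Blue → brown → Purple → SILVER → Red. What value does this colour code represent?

Blue → 6 (first significant figure)
Brown → 1 (second significant figure)
Violet → 7 (third significant figure)
Silver → ×0.01 multiplier
617 × 0.01 = 6.17 Ω

6.17 Ω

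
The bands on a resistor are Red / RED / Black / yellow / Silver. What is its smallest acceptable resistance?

Red → 2 (first significant figure)
Red → 2 (second significant figure)
Black → 0 (third significant figure)
Yellow → ×10^4 multiplier
Silver → ±10% tolerance
220 × 10000 = 2200000 Ω
Smallest = 2200000 × (1 − 10/100) = 1980000 Ω.

1980000 Ω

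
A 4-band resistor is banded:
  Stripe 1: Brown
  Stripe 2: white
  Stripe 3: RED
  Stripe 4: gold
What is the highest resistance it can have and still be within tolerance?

Brown → 1 (first significant figure)
White → 9 (second significant figure)
Red → ×10^2 multiplier
Gold → ±5% tolerance
19 × 100 = 1900 Ω
Highest = 1900 × (1 + 5/100) = 1995 Ω.

1995 Ω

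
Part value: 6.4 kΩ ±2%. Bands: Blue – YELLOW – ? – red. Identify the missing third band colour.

red

6400 Ω = 64 × 10^2.
The third band is the multiplier, 10^2, which is red.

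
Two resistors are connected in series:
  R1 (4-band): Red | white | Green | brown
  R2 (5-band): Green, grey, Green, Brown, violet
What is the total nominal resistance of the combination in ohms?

2905850 Ω

R1: red, white → 29; green ×10^5 → 2900000 Ω.
R2: green, grey, green → 585; brown ×10 → 5850 Ω.
Series: 2900000 + 5850 = 2905850 Ω.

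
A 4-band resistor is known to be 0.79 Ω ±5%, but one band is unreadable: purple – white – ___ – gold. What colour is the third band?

silver

0.79 Ω = 79 × 10^-2.
The third band is the multiplier, 10^-2, which is silver.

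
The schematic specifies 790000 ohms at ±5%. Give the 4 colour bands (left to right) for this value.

violet, white, yellow, gold

790000 Ω = 79 × 10^4.
7 → violet
9 → white
Multiplier 10^4 → yellow.
±5% tolerance → gold.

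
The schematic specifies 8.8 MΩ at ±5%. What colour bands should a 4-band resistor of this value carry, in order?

grey, grey, green, gold

8800000 Ω = 88 × 10^5.
8 → grey
8 → grey
Multiplier 10^5 → green.
±5% tolerance → gold.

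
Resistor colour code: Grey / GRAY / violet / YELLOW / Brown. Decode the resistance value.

Grey → 8 (first significant figure)
Grey → 8 (second significant figure)
Violet → 7 (third significant figure)
Yellow → ×10^4 multiplier
887 × 10000 = 8870000 Ω

8870000 Ω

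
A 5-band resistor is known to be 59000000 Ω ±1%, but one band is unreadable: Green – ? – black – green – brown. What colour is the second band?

white

59000000 Ω = 590 × 10^5.
The second band gives digit 9 of the significand, and 9 is white.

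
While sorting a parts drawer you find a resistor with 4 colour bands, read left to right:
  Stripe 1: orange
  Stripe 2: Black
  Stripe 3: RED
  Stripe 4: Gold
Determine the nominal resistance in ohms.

Orange → 3 (first significant figure)
Black → 0 (second significant figure)
Red → ×10^2 multiplier
30 × 100 = 3000 Ω

3000 Ω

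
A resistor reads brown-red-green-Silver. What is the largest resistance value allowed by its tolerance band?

Brown → 1 (first significant figure)
Red → 2 (second significant figure)
Green → ×10^5 multiplier
Silver → ±10% tolerance
12 × 100000 = 1200000 Ω
Largest = 1200000 × (1 + 10/100) = 1320000 Ω.

1320000 Ω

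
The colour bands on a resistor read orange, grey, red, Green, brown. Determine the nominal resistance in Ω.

38200000 Ω

Orange → 3 (first significant figure)
Grey → 8 (second significant figure)
Red → 2 (third significant figure)
Green → ×10^5 multiplier
382 × 100000 = 38200000 Ω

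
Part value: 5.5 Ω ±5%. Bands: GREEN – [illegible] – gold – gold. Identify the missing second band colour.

green

5.5 Ω = 55 × 10^-1.
The second band gives digit 5 of the significand, and 5 is green.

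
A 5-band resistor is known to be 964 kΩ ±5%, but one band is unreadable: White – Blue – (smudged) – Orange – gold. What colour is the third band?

964000 Ω = 964 × 10^3.
The third band gives digit 4 of the significand, and 4 is yellow.

yellow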